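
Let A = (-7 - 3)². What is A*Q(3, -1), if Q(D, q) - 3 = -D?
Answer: 0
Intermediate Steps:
Q(D, q) = 3 - D
A = 100 (A = (-10)² = 100)
A*Q(3, -1) = 100*(3 - 1*3) = 100*(3 - 3) = 100*0 = 0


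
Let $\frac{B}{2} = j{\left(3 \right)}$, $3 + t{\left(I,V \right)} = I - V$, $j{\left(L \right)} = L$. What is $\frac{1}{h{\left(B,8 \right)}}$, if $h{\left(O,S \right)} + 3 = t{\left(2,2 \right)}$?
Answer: $- \frac{1}{6} \approx -0.16667$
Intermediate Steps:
$t{\left(I,V \right)} = -3 + I - V$ ($t{\left(I,V \right)} = -3 + \left(I - V\right) = -3 + I - V$)
$B = 6$ ($B = 2 \cdot 3 = 6$)
$h{\left(O,S \right)} = -6$ ($h{\left(O,S \right)} = -3 - 3 = -6$)
$\frac{1}{h{\left(B,8 \right)}} = \frac{1}{-6} = - \frac{1}{6}$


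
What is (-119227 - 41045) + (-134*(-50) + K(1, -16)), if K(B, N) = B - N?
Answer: -153555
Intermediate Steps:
(-119227 - 41045) + (-134*(-50) + K(1, -16)) = (-119227 - 41045) + (-134*(-50) + (1 - 1*(-16))) = -160272 + (6700 + (1 + 16)) = -160272 + (6700 + 17) = -160272 + 6717 = -153555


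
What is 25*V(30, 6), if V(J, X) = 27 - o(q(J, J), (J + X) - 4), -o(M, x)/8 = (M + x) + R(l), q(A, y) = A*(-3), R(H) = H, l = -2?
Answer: -11325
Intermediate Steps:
q(A, y) = -3*A
o(M, x) = 16 - 8*M - 8*x (o(M, x) = -8*((M + x) - 2) = -8*(-2 + M + x) = 16 - 8*M - 8*x)
V(J, X) = -21 - 16*J + 8*X (V(J, X) = 27 - (16 - (-24)*J - 8*((J + X) - 4)) = 27 - (16 + 24*J - 8*(-4 + J + X)) = 27 - (16 + 24*J + (32 - 8*J - 8*X)) = 27 - (48 - 8*X + 16*J) = 27 + (-48 - 16*J + 8*X) = -21 - 16*J + 8*X)
25*V(30, 6) = 25*(-21 - 16*30 + 8*6) = 25*(-21 - 480 + 48) = 25*(-453) = -11325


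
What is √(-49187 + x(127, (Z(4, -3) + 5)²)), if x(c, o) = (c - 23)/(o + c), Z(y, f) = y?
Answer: 11*I*√1626/2 ≈ 221.78*I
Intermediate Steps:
x(c, o) = (-23 + c)/(c + o)
√(-49187 + x(127, (Z(4, -3) + 5)²)) = √(-49187 + (-23 + 127)/(127 + (4 + 5)²)) = √(-49187 + 104/(127 + 9²)) = √(-49187 + 104/(127 + 81)) = √(-49187 + 104/208) = √(-49187 + (1/208)*104) = √(-49187 + ½) = √(-98373/2) = 11*I*√1626/2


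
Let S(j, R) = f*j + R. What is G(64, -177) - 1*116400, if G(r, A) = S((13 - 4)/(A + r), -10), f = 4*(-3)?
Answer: -13154222/113 ≈ -1.1641e+5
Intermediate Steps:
f = -12
S(j, R) = R - 12*j (S(j, R) = -12*j + R = R - 12*j)
G(r, A) = -10 - 108/(A + r) (G(r, A) = -10 - 12*(13 - 4)/(A + r) = -10 - 108/(A + r))
G(64, -177) - 1*116400 = 2*(-54 - 5*(-177) - 5*64)/(-177 + 64) - 1*116400 = 2*(-54 + 885 - 320)/(-113) - 116400 = 2*(-1/113)*511 - 116400 = -1022/113 - 116400 = -13154222/113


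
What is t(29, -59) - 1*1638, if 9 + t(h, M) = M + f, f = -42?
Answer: -1748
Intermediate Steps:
t(h, M) = -51 + M (t(h, M) = -9 + (M - 42) = -9 + (-42 + M) = -51 + M)
t(29, -59) - 1*1638 = (-51 - 59) - 1*1638 = -110 - 1638 = -1748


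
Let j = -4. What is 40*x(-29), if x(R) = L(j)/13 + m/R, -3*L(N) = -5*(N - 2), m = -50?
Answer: 14400/377 ≈ 38.196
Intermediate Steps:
L(N) = -10/3 + 5*N/3 (L(N) = -(-5)*(N - 2)/3 = -(-5)*(-2 + N)/3 = -(10 - 5*N)/3 = -10/3 + 5*N/3)
x(R) = -10/13 - 50/R (x(R) = (-10/3 + (5/3)*(-4))/13 - 50/R = (-10/3 - 20/3)*(1/13) - 50/R = -10*1/13 - 50/R = -10/13 - 50/R)
40*x(-29) = 40*(-10/13 - 50/(-29)) = 40*(-10/13 - 50*(-1/29)) = 40*(-10/13 + 50/29) = 40*(360/377) = 14400/377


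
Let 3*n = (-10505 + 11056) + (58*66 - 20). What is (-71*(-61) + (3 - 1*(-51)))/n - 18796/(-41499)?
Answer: 209283703/60298047 ≈ 3.4708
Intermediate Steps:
n = 1453 (n = ((-10505 + 11056) + (58*66 - 20))/3 = (551 + (3828 - 20))/3 = (551 + 3808)/3 = (1/3)*4359 = 1453)
(-71*(-61) + (3 - 1*(-51)))/n - 18796/(-41499) = (-71*(-61) + (3 - 1*(-51)))/1453 - 18796/(-41499) = (4331 + (3 + 51))*(1/1453) - 18796*(-1/41499) = (4331 + 54)*(1/1453) + 18796/41499 = 4385*(1/1453) + 18796/41499 = 4385/1453 + 18796/41499 = 209283703/60298047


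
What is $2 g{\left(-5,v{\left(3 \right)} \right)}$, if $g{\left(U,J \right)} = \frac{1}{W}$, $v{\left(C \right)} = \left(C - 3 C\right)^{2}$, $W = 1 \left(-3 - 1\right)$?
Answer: $- \frac{1}{2} \approx -0.5$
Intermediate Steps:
$W = -4$ ($W = 1 \left(-4\right) = -4$)
$v{\left(C \right)} = 4 C^{2}$ ($v{\left(C \right)} = \left(- 2 C\right)^{2} = 4 C^{2}$)
$g{\left(U,J \right)} = - \frac{1}{4}$ ($g{\left(U,J \right)} = \frac{1}{-4} = - \frac{1}{4}$)
$2 g{\left(-5,v{\left(3 \right)} \right)} = 2 \left(- \frac{1}{4}\right) = - \frac{1}{2}$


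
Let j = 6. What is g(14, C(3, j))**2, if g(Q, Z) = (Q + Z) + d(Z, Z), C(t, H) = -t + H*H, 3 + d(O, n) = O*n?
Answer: 1283689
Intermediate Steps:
d(O, n) = -3 + O*n
C(t, H) = H**2 - t (C(t, H) = -t + H**2 = H**2 - t)
g(Q, Z) = -3 + Q + Z + Z**2 (g(Q, Z) = (Q + Z) + (-3 + Z*Z) = (Q + Z) + (-3 + Z**2) = -3 + Q + Z + Z**2)
g(14, C(3, j))**2 = (-3 + 14 + (6**2 - 1*3) + (6**2 - 1*3)**2)**2 = (-3 + 14 + (36 - 3) + (36 - 3)**2)**2 = (-3 + 14 + 33 + 33**2)**2 = (-3 + 14 + 33 + 1089)**2 = 1133**2 = 1283689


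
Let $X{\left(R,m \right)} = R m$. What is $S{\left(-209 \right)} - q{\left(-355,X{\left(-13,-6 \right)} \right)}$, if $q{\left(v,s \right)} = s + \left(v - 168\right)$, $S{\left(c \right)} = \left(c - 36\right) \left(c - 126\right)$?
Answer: $82520$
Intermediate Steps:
$S{\left(c \right)} = \left(-126 + c\right) \left(-36 + c\right)$ ($S{\left(c \right)} = \left(-36 + c\right) \left(-126 + c\right) = \left(-126 + c\right) \left(-36 + c\right)$)
$q{\left(v,s \right)} = -168 + s + v$ ($q{\left(v,s \right)} = s + \left(-168 + v\right) = -168 + s + v$)
$S{\left(-209 \right)} - q{\left(-355,X{\left(-13,-6 \right)} \right)} = \left(4536 + \left(-209\right)^{2} - -33858\right) - \left(-168 - -78 - 355\right) = \left(4536 + 43681 + 33858\right) - \left(-168 + 78 - 355\right) = 82075 - -445 = 82075 + 445 = 82520$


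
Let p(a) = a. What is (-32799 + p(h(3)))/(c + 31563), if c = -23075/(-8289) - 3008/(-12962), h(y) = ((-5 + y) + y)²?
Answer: -880970826591/847879111399 ≈ -1.0390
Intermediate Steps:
h(y) = (-5 + 2*y)²
c = 162015731/53721009 (c = -23075*(-1/8289) - 3008*(-1/12962) = 23075/8289 + 1504/6481 = 162015731/53721009 ≈ 3.0159)
(-32799 + p(h(3)))/(c + 31563) = (-32799 + (-5 + 2*3)²)/(162015731/53721009 + 31563) = (-32799 + (-5 + 6)²)/(1695758222798/53721009) = (-32799 + 1²)*(53721009/1695758222798) = (-32799 + 1)*(53721009/1695758222798) = -32798*53721009/1695758222798 = -880970826591/847879111399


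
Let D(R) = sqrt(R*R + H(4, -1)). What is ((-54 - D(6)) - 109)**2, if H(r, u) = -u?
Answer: (163 + sqrt(37))**2 ≈ 28589.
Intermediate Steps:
D(R) = sqrt(1 + R**2) (D(R) = sqrt(R*R - 1*(-1)) = sqrt(R**2 + 1) = sqrt(1 + R**2))
((-54 - D(6)) - 109)**2 = ((-54 - sqrt(1 + 6**2)) - 109)**2 = ((-54 - sqrt(1 + 36)) - 109)**2 = ((-54 - sqrt(37)) - 109)**2 = (-163 - sqrt(37))**2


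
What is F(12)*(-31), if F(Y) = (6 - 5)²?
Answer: -31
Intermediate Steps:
F(Y) = 1 (F(Y) = 1² = 1)
F(12)*(-31) = 1*(-31) = -31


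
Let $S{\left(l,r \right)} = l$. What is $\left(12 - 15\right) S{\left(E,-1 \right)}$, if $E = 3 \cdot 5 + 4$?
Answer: $-57$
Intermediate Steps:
$E = 19$ ($E = 15 + 4 = 19$)
$\left(12 - 15\right) S{\left(E,-1 \right)} = \left(12 - 15\right) 19 = \left(-3\right) 19 = -57$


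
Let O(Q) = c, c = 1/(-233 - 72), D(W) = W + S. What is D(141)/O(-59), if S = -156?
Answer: 4575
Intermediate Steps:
D(W) = -156 + W (D(W) = W - 156 = -156 + W)
c = -1/305 (c = 1/(-305) = -1/305 ≈ -0.0032787)
O(Q) = -1/305
D(141)/O(-59) = (-156 + 141)/(-1/305) = -15*(-305) = 4575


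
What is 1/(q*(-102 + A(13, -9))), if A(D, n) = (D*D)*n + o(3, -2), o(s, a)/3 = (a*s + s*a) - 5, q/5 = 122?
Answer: -1/1021140 ≈ -9.7930e-7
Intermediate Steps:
q = 610 (q = 5*122 = 610)
o(s, a) = -15 + 6*a*s (o(s, a) = 3*((a*s + s*a) - 5) = 3*((a*s + a*s) - 5) = 3*(2*a*s - 5) = 3*(-5 + 2*a*s) = -15 + 6*a*s)
A(D, n) = -51 + n*D**2 (A(D, n) = (D*D)*n + (-15 + 6*(-2)*3) = D**2*n + (-15 - 36) = n*D**2 - 51 = -51 + n*D**2)
1/(q*(-102 + A(13, -9))) = 1/(610*(-102 + (-51 - 9*13**2))) = 1/(610*(-102 + (-51 - 9*169))) = 1/(610*(-102 + (-51 - 1521))) = 1/(610*(-102 - 1572)) = 1/(610*(-1674)) = 1/(-1021140) = -1/1021140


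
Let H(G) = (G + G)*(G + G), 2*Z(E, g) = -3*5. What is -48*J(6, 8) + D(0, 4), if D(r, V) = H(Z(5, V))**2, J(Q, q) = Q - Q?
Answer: 50625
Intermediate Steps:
J(Q, q) = 0
Z(E, g) = -15/2 (Z(E, g) = (-3*5)/2 = (1/2)*(-15) = -15/2)
H(G) = 4*G**2 (H(G) = (2*G)*(2*G) = 4*G**2)
D(r, V) = 50625 (D(r, V) = (4*(-15/2)**2)**2 = (4*(225/4))**2 = 225**2 = 50625)
-48*J(6, 8) + D(0, 4) = -48*0 + 50625 = 0 + 50625 = 50625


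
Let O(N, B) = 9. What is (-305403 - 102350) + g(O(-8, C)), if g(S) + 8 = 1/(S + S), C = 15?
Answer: -7339697/18 ≈ -4.0776e+5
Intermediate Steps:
g(S) = -8 + 1/(2*S) (g(S) = -8 + 1/(S + S) = -8 + 1/(2*S))
(-305403 - 102350) + g(O(-8, C)) = (-305403 - 102350) + (-8 + (½)/9) = -407753 + (-8 + (½)*(⅑)) = -407753 + (-8 + 1/18) = -407753 - 143/18 = -7339697/18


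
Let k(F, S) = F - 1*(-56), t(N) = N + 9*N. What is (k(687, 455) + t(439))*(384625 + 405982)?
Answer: 4058185731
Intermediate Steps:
t(N) = 10*N
k(F, S) = 56 + F (k(F, S) = F + 56 = 56 + F)
(k(687, 455) + t(439))*(384625 + 405982) = ((56 + 687) + 10*439)*(384625 + 405982) = (743 + 4390)*790607 = 5133*790607 = 4058185731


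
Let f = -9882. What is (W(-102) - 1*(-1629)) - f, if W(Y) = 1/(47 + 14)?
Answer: 702172/61 ≈ 11511.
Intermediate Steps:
W(Y) = 1/61
(W(-102) - 1*(-1629)) - f = (1/61 - 1*(-1629)) - 1*(-9882) = (1/61 + 1629) + 9882 = 99370/61 + 9882 = 702172/61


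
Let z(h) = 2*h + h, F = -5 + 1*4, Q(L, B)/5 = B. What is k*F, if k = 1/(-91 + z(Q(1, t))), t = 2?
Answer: 1/61 ≈ 0.016393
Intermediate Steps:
Q(L, B) = 5*B
F = -1 (F = -5 + 4 = -1)
z(h) = 3*h
k = -1/61 (k = 1/(-91 + 3*(5*2)) = 1/(-91 + 3*10) = 1/(-91 + 30) = 1/(-61) = -1/61 ≈ -0.016393)
k*F = -1/61*(-1) = 1/61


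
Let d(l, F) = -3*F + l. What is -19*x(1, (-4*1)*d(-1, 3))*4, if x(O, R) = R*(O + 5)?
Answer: -18240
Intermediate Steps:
d(l, F) = l - 3*F
x(O, R) = R*(5 + O)
-19*x(1, (-4*1)*d(-1, 3))*4 = -19*(-4*1)*(-1 - 3*3)*(5 + 1)*4 = -19*(-4*(-1 - 9))*6*4 = -19*(-4*(-10))*6*4 = -760*6*4 = -19*240*4 = -4560*4 = -18240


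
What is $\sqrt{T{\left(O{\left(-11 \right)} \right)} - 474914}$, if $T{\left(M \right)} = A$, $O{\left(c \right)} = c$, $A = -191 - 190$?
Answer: $i \sqrt{475295} \approx 689.42 i$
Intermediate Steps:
$A = -381$ ($A = -191 - 190 = -381$)
$T{\left(M \right)} = -381$
$\sqrt{T{\left(O{\left(-11 \right)} \right)} - 474914} = \sqrt{-381 - 474914} = \sqrt{-475295} = i \sqrt{475295}$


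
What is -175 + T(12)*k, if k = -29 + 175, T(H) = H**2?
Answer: 20849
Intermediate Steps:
k = 146
-175 + T(12)*k = -175 + 12**2*146 = -175 + 144*146 = -175 + 21024 = 20849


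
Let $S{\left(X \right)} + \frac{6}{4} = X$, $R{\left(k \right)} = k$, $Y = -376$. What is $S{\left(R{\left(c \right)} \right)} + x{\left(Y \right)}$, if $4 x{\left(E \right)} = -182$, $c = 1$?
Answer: $-46$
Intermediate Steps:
$S{\left(X \right)} = - \frac{3}{2} + X$
$x{\left(E \right)} = - \frac{91}{2}$ ($x{\left(E \right)} = \frac{1}{4} \left(-182\right) = - \frac{91}{2}$)
$S{\left(R{\left(c \right)} \right)} + x{\left(Y \right)} = \left(- \frac{3}{2} + 1\right) - \frac{91}{2} = - \frac{1}{2} - \frac{91}{2} = -46$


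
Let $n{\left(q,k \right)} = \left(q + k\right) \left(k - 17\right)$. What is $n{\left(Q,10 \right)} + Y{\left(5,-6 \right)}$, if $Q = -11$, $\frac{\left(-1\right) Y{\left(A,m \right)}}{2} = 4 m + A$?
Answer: $45$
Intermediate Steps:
$Y{\left(A,m \right)} = - 8 m - 2 A$ ($Y{\left(A,m \right)} = - 2 \left(4 m + A\right) = - 2 \left(A + 4 m\right) = - 8 m - 2 A$)
$n{\left(q,k \right)} = \left(-17 + k\right) \left(k + q\right)$ ($n{\left(q,k \right)} = \left(k + q\right) \left(-17 + k\right) = \left(-17 + k\right) \left(k + q\right)$)
$n{\left(Q,10 \right)} + Y{\left(5,-6 \right)} = \left(10^{2} - 170 - -187 + 10 \left(-11\right)\right) - -38 = \left(100 - 170 + 187 - 110\right) + \left(48 - 10\right) = 7 + 38 = 45$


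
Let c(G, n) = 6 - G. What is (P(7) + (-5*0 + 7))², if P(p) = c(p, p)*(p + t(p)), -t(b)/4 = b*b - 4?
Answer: 32400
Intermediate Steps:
t(b) = 16 - 4*b² (t(b) = -4*(b*b - 4) = -4*(b² - 4) = -4*(-4 + b²) = 16 - 4*b²)
P(p) = (6 - p)*(16 + p - 4*p²) (P(p) = (6 - p)*(p + (16 - 4*p²)) = (6 - p)*(16 + p - 4*p²))
(P(7) + (-5*0 + 7))² = (-(-6 + 7)*(16 + 7 - 4*7²) + (-5*0 + 7))² = (-1*1*(16 + 7 - 4*49) + (0 + 7))² = (-1*1*(16 + 7 - 196) + 7)² = (-1*1*(-173) + 7)² = (173 + 7)² = 180² = 32400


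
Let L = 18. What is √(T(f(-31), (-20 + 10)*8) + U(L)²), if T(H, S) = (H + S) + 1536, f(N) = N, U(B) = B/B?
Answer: √1426 ≈ 37.762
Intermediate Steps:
U(B) = 1
T(H, S) = 1536 + H + S
√(T(f(-31), (-20 + 10)*8) + U(L)²) = √((1536 - 31 + (-20 + 10)*8) + 1²) = √((1536 - 31 - 10*8) + 1) = √((1536 - 31 - 80) + 1) = √(1425 + 1) = √1426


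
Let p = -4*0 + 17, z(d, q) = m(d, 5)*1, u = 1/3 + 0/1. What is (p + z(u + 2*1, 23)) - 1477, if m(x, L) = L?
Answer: -1455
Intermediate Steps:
u = 1/3 (u = 1*(1/3) + 0*1 = 1/3 + 0 = 1/3 ≈ 0.33333)
z(d, q) = 5 (z(d, q) = 5*1 = 5)
p = 17 (p = 0 + 17 = 17)
(p + z(u + 2*1, 23)) - 1477 = (17 + 5) - 1477 = 22 - 1477 = -1455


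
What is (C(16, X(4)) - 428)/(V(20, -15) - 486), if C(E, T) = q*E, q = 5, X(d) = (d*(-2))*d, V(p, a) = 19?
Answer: 348/467 ≈ 0.74518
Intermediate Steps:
X(d) = -2*d**2 (X(d) = (-2*d)*d = -2*d**2)
C(E, T) = 5*E
(C(16, X(4)) - 428)/(V(20, -15) - 486) = (5*16 - 428)/(19 - 486) = (80 - 428)/(-467) = -348*(-1/467) = 348/467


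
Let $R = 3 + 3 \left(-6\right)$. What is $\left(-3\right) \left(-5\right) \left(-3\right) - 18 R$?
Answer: $225$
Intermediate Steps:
$R = -15$ ($R = 3 - 18 = -15$)
$\left(-3\right) \left(-5\right) \left(-3\right) - 18 R = \left(-3\right) \left(-5\right) \left(-3\right) - -270 = 15 \left(-3\right) + 270 = -45 + 270 = 225$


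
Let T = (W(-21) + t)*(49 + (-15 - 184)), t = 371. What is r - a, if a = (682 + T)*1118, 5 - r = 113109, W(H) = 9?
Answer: 62850420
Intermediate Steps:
T = -57000 (T = (9 + 371)*(49 + (-15 - 184)) = 380*(49 - 199) = 380*(-150) = -57000)
r = -113104 (r = 5 - 1*113109 = 5 - 113109 = -113104)
a = -62963524 (a = (682 - 57000)*1118 = -56318*1118 = -62963524)
r - a = -113104 - 1*(-62963524) = -113104 + 62963524 = 62850420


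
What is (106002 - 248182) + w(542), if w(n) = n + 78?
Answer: -141560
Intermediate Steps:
w(n) = 78 + n
(106002 - 248182) + w(542) = (106002 - 248182) + (78 + 542) = -142180 + 620 = -141560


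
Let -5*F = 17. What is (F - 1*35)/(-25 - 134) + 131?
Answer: 34779/265 ≈ 131.24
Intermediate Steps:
F = -17/5 (F = -⅕*17 = -17/5 ≈ -3.4000)
(F - 1*35)/(-25 - 134) + 131 = (-17/5 - 1*35)/(-25 - 134) + 131 = (-17/5 - 35)/(-159) + 131 = -1/159*(-192/5) + 131 = 64/265 + 131 = 34779/265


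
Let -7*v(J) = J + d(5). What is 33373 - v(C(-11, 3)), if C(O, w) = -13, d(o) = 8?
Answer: 233606/7 ≈ 33372.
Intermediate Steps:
v(J) = -8/7 - J/7 (v(J) = -(J + 8)/7 = -(8 + J)/7 = -8/7 - J/7)
33373 - v(C(-11, 3)) = 33373 - (-8/7 - ⅐*(-13)) = 33373 - (-8/7 + 13/7) = 33373 - 1*5/7 = 33373 - 5/7 = 233606/7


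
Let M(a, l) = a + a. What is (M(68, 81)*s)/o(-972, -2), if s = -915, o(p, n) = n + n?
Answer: 31110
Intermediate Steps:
o(p, n) = 2*n
M(a, l) = 2*a
(M(68, 81)*s)/o(-972, -2) = ((2*68)*(-915))/((2*(-2))) = (136*(-915))/(-4) = -124440*(-1/4) = 31110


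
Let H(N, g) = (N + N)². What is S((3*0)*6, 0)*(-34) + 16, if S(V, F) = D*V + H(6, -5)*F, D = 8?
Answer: 16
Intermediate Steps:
H(N, g) = 4*N² (H(N, g) = (2*N)² = 4*N²)
S(V, F) = 8*V + 144*F (S(V, F) = 8*V + (4*6²)*F = 8*V + (4*36)*F = 8*V + 144*F)
S((3*0)*6, 0)*(-34) + 16 = (8*((3*0)*6) + 144*0)*(-34) + 16 = (8*(0*6) + 0)*(-34) + 16 = (8*0 + 0)*(-34) + 16 = (0 + 0)*(-34) + 16 = 0*(-34) + 16 = 0 + 16 = 16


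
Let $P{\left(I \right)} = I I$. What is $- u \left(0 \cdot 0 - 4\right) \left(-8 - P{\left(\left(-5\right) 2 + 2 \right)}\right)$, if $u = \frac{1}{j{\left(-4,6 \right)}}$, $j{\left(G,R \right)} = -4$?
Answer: $72$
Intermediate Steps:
$P{\left(I \right)} = I^{2}$
$u = - \frac{1}{4}$ ($u = \frac{1}{-4} = - \frac{1}{4} \approx -0.25$)
$- u \left(0 \cdot 0 - 4\right) \left(-8 - P{\left(\left(-5\right) 2 + 2 \right)}\right) = - - \frac{0 \cdot 0 - 4}{4} \left(-8 - \left(\left(-5\right) 2 + 2\right)^{2}\right) = - - \frac{0 - 4}{4} \left(-8 - \left(-10 + 2\right)^{2}\right) = - \left(- \frac{1}{4}\right) \left(-4\right) \left(-8 - \left(-8\right)^{2}\right) = - 1 \left(-8 - 64\right) = - 1 \left(-72\right) = \left(-1\right) \left(-72\right) = 72$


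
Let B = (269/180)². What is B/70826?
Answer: 72361/2294762400 ≈ 3.1533e-5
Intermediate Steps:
B = 72361/32400 (B = (269*(1/180))² = (269/180)² = 72361/32400 ≈ 2.2334)
B/70826 = (72361/32400)/70826 = (72361/32400)*(1/70826) = 72361/2294762400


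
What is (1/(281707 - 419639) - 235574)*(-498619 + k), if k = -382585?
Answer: 7158282904263669/34483 ≈ 2.0759e+11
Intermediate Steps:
(1/(281707 - 419639) - 235574)*(-498619 + k) = (1/(281707 - 419639) - 235574)*(-498619 - 382585) = (1/(-137932) - 235574)*(-881204) = (-1/137932 - 235574)*(-881204) = -32493192969/137932*(-881204) = 7158282904263669/34483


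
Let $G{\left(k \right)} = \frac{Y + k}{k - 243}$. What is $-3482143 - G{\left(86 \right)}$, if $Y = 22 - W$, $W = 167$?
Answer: $- \frac{546696510}{157} \approx -3.4821 \cdot 10^{6}$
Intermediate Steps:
$Y = -145$ ($Y = 22 - 167 = -145$)
$G{\left(k \right)} = \frac{-145 + k}{-243 + k}$ ($G{\left(k \right)} = \frac{-145 + k}{k - 243} = \frac{-145 + k}{-243 + k}$)
$-3482143 - G{\left(86 \right)} = -3482143 - \frac{-145 + 86}{-243 + 86} = -3482143 - \frac{1}{-157} \left(-59\right) = -3482143 - \left(- \frac{1}{157}\right) \left(-59\right) = -3482143 - \frac{59}{157} = - \frac{546696510}{157}$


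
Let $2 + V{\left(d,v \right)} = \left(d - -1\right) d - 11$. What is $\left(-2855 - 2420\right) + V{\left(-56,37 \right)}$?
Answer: $-2208$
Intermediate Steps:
$V{\left(d,v \right)} = -13 + d \left(1 + d\right)$ ($V{\left(d,v \right)} = -2 + \left(\left(d - -1\right) d - 11\right) = -2 + \left(\left(d + 1\right) d - 11\right) = -2 + \left(\left(1 + d\right) d - 11\right) = -2 + \left(d \left(1 + d\right) - 11\right) = -2 + \left(-11 + d \left(1 + d\right)\right) = -13 + d \left(1 + d\right)$)
$\left(-2855 - 2420\right) + V{\left(-56,37 \right)} = \left(-2855 - 2420\right) - \left(69 - 3136\right) = -5275 - -3067 = -5275 + 3067 = -2208$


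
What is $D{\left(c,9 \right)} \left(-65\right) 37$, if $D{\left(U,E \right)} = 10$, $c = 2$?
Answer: $-24050$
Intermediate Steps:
$D{\left(c,9 \right)} \left(-65\right) 37 = 10 \left(-65\right) 37 = \left(-650\right) 37 = -24050$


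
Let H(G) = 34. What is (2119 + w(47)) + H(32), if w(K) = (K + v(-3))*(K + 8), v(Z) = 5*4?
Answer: 5838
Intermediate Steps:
v(Z) = 20
w(K) = (8 + K)*(20 + K) (w(K) = (K + 20)*(K + 8) = (20 + K)*(8 + K) = (8 + K)*(20 + K))
(2119 + w(47)) + H(32) = (2119 + (160 + 47**2 + 28*47)) + 34 = (2119 + (160 + 2209 + 1316)) + 34 = (2119 + 3685) + 34 = 5804 + 34 = 5838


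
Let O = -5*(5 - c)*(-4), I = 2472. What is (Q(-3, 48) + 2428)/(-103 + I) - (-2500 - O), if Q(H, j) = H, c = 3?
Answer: 6019685/2369 ≈ 2541.0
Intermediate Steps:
O = 40 (O = -5*(5 - 1*3)*(-4) = -5*(5 - 3)*(-4) = -5*2*(-4) = -10*(-4) = 40)
(Q(-3, 48) + 2428)/(-103 + I) - (-2500 - O) = (-3 + 2428)/(-103 + 2472) - (-2500 - 1*40) = 2425/2369 - (-2500 - 40) = 2425*(1/2369) - 1*(-2540) = 2425/2369 + 2540 = 6019685/2369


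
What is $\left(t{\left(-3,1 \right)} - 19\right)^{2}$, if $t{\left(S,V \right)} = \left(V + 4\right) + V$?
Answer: $169$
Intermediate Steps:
$t{\left(S,V \right)} = 4 + 2 V$ ($t{\left(S,V \right)} = \left(4 + V\right) + V = 4 + 2 V$)
$\left(t{\left(-3,1 \right)} - 19\right)^{2} = \left(\left(4 + 2 \cdot 1\right) - 19\right)^{2} = \left(\left(4 + 2\right) - 19\right)^{2} = \left(6 - 19\right)^{2} = \left(-13\right)^{2} = 169$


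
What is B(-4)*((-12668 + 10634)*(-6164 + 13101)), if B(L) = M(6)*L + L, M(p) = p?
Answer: 395076024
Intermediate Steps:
B(L) = 7*L (B(L) = 6*L + L = 7*L)
B(-4)*((-12668 + 10634)*(-6164 + 13101)) = (7*(-4))*((-12668 + 10634)*(-6164 + 13101)) = -(-56952)*6937 = -28*(-14109858) = 395076024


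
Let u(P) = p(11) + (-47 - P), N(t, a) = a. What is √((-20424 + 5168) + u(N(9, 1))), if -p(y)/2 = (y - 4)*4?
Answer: 32*I*√15 ≈ 123.94*I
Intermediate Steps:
p(y) = 32 - 8*y (p(y) = -2*(y - 4)*4 = -2*(-4 + y)*4 = -2*(-16 + 4*y) = 32 - 8*y)
u(P) = -103 - P (u(P) = (32 - 8*11) + (-47 - P) = (32 - 88) + (-47 - P) = -56 + (-47 - P) = -103 - P)
√((-20424 + 5168) + u(N(9, 1))) = √((-20424 + 5168) + (-103 - 1*1)) = √(-15256 + (-103 - 1)) = √(-15256 - 104) = √(-15360) = 32*I*√15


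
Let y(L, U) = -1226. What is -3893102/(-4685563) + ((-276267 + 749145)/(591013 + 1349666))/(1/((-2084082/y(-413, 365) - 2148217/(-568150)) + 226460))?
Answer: 1086856919291255675135437/19548973548763448075 ≈ 55597.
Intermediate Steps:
-3893102/(-4685563) + ((-276267 + 749145)/(591013 + 1349666))/(1/((-2084082/y(-413, 365) - 2148217/(-568150)) + 226460)) = -3893102/(-4685563) + ((-276267 + 749145)/(591013 + 1349666))/(1/((-2084082/(-1226) - 2148217/(-568150)) + 226460)) = -3893102*(-1/4685563) + (472878/1940679)/(1/((-2084082*(-1/1226) - 2148217*(-1/568150)) + 226460)) = 3893102/4685563 + (472878*(1/1940679))/(1/((1042041/613 + 2148217/568150) + 226460)) = 3893102/4685563 + 5838/(23959*(1/(593352451171/348275950 + 226460))) = 3893102/4685563 + 5838/(23959*(1/(79463924088171/348275950))) = 3893102/4685563 + 5838/(23959*(348275950/79463924088171)) = 3893102/4685563 + (5838/23959)*(79463924088171/348275950) = 3893102/4685563 + 231955194413371149/4172171743025 = 1086856919291255675135437/19548973548763448075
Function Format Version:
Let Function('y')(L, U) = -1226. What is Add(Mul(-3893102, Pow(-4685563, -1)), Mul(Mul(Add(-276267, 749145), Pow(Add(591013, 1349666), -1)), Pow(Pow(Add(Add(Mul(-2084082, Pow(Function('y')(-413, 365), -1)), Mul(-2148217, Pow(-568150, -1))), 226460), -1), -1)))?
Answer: Rational(1086856919291255675135437, 19548973548763448075) ≈ 55597.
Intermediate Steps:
Add(Mul(-3893102, Pow(-4685563, -1)), Mul(Mul(Add(-276267, 749145), Pow(Add(591013, 1349666), -1)), Pow(Pow(Add(Add(Mul(-2084082, Pow(Function('y')(-413, 365), -1)), Mul(-2148217, Pow(-568150, -1))), 226460), -1), -1))) = Add(Mul(-3893102, Pow(-4685563, -1)), Mul(Mul(Add(-276267, 749145), Pow(Add(591013, 1349666), -1)), Pow(Pow(Add(Add(Mul(-2084082, Pow(-1226, -1)), Mul(-2148217, Pow(-568150, -1))), 226460), -1), -1))) = Add(Mul(-3893102, Rational(-1, 4685563)), Mul(Mul(472878, Pow(1940679, -1)), Pow(Pow(Add(Add(Mul(-2084082, Rational(-1, 1226)), Mul(-2148217, Rational(-1, 568150))), 226460), -1), -1))) = Add(Rational(3893102, 4685563), Mul(Mul(472878, Rational(1, 1940679)), Pow(Pow(Add(Add(Rational(1042041, 613), Rational(2148217, 568150)), 226460), -1), -1))) = Add(Rational(3893102, 4685563), Mul(Rational(5838, 23959), Pow(Pow(Add(Rational(593352451171, 348275950), 226460), -1), -1))) = Add(Rational(3893102, 4685563), Mul(Rational(5838, 23959), Pow(Pow(Rational(79463924088171, 348275950), -1), -1))) = Add(Rational(3893102, 4685563), Mul(Rational(5838, 23959), Pow(Rational(348275950, 79463924088171), -1))) = Add(Rational(3893102, 4685563), Mul(Rational(5838, 23959), Rational(79463924088171, 348275950))) = Add(Rational(3893102, 4685563), Rational(231955194413371149, 4172171743025)) = Rational(1086856919291255675135437, 19548973548763448075)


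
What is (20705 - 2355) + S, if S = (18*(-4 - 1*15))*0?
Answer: 18350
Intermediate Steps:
S = 0 (S = (18*(-4 - 15))*0 = (18*(-19))*0 = -342*0 = 0)
(20705 - 2355) + S = (20705 - 2355) + 0 = 18350 + 0 = 18350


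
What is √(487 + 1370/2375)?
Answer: √4400381/95 ≈ 22.081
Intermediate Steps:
√(487 + 1370/2375) = √(487 + 1370*(1/2375)) = √(487 + 274/475) = √(231599/475) = √4400381/95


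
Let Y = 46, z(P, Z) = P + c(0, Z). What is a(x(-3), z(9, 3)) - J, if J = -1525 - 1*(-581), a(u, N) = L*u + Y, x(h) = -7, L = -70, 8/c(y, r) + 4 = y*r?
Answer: 1480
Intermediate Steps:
c(y, r) = 8/(-4 + r*y) (c(y, r) = 8/(-4 + y*r) = 8/(-4 + r*y))
z(P, Z) = -2 + P (z(P, Z) = P + 8/(-4 + Z*0) = P + 8/(-4 + 0) = P + 8/(-4) = P + 8*(-¼) = P - 2 = -2 + P)
a(u, N) = 46 - 70*u (a(u, N) = -70*u + 46 = 46 - 70*u)
J = -944 (J = -1525 + 581 = -944)
a(x(-3), z(9, 3)) - J = (46 - 70*(-7)) - 1*(-944) = (46 + 490) + 944 = 536 + 944 = 1480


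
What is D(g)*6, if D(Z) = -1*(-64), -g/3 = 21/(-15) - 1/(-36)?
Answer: 384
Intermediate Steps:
g = 247/60 (g = -3*(21/(-15) - 1/(-36)) = -3*(21*(-1/15) - 1*(-1/36)) = -3*(-7/5 + 1/36) = -3*(-247/180) = 247/60 ≈ 4.1167)
D(Z) = 64
D(g)*6 = 64*6 = 384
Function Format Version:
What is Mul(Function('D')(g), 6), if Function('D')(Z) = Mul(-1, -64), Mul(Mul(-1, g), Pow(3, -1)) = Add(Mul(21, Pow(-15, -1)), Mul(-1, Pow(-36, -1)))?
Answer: 384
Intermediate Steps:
g = Rational(247, 60) (g = Mul(-3, Add(Mul(21, Pow(-15, -1)), Mul(-1, Pow(-36, -1)))) = Mul(-3, Add(Mul(21, Rational(-1, 15)), Mul(-1, Rational(-1, 36)))) = Mul(-3, Add(Rational(-7, 5), Rational(1, 36))) = Mul(-3, Rational(-247, 180)) = Rational(247, 60) ≈ 4.1167)
Function('D')(Z) = 64
Mul(Function('D')(g), 6) = Mul(64, 6) = 384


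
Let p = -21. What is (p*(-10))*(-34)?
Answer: -7140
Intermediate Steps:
(p*(-10))*(-34) = -21*(-10)*(-34) = 210*(-34) = -7140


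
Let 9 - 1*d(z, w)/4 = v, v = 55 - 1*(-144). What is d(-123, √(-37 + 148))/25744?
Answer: -95/3218 ≈ -0.029521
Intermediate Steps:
v = 199 (v = 55 + 144 = 199)
d(z, w) = -760 (d(z, w) = 36 - 4*199 = 36 - 796 = -760)
d(-123, √(-37 + 148))/25744 = -760/25744 = -760*1/25744 = -95/3218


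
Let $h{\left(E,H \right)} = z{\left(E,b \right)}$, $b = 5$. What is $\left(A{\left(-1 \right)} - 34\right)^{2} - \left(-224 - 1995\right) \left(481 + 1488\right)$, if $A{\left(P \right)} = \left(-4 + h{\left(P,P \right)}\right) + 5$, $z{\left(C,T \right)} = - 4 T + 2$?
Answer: $4371812$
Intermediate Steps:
$z{\left(C,T \right)} = 2 - 4 T$
$h{\left(E,H \right)} = -18$ ($h{\left(E,H \right)} = 2 - 20 = -18$)
$A{\left(P \right)} = -17$ ($A{\left(P \right)} = \left(-4 - 18\right) + 5 = -22 + 5 = -17$)
$\left(A{\left(-1 \right)} - 34\right)^{2} - \left(-224 - 1995\right) \left(481 + 1488\right) = \left(-17 - 34\right)^{2} - \left(-224 - 1995\right) \left(481 + 1488\right) = \left(-51\right)^{2} - \left(-2219\right) 1969 = 2601 - -4369211 = 2601 + 4369211 = 4371812$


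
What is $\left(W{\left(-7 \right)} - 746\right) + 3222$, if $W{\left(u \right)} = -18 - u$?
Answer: $2465$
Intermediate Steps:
$\left(W{\left(-7 \right)} - 746\right) + 3222 = \left(\left(-18 - -7\right) - 746\right) + 3222 = \left(\left(-18 + 7\right) + \left(-1208 + 462\right)\right) + 3222 = \left(-11 - 746\right) + 3222 = -757 + 3222 = 2465$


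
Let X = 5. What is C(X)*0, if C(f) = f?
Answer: 0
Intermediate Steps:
C(X)*0 = 5*0 = 0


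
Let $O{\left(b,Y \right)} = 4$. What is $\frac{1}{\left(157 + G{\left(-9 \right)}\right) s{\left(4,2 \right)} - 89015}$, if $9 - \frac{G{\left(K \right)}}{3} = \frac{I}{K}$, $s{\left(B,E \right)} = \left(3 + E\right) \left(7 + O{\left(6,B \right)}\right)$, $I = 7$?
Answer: $- \frac{3}{236300} \approx -1.2696 \cdot 10^{-5}$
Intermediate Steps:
$s{\left(B,E \right)} = 33 + 11 E$ ($s{\left(B,E \right)} = \left(3 + E\right) \left(7 + 4\right) = \left(3 + E\right) 11 = 33 + 11 E$)
$G{\left(K \right)} = 27 - \frac{21}{K}$ ($G{\left(K \right)} = 27 - 3 \frac{7}{K} = 27 - \frac{21}{K}$)
$\frac{1}{\left(157 + G{\left(-9 \right)}\right) s{\left(4,2 \right)} - 89015} = \frac{1}{\left(157 + \left(27 - \frac{21}{-9}\right)\right) \left(33 + 11 \cdot 2\right) - 89015} = \frac{1}{\left(157 + \left(27 - - \frac{7}{3}\right)\right) \left(33 + 22\right) - 89015} = \frac{1}{\left(157 + \left(27 + \frac{7}{3}\right)\right) 55 - 89015} = \frac{1}{\left(157 + \frac{88}{3}\right) 55 - 89015} = \frac{1}{\frac{559}{3} \cdot 55 - 89015} = \frac{1}{\frac{30745}{3} - 89015} = \frac{1}{- \frac{236300}{3}} = - \frac{3}{236300}$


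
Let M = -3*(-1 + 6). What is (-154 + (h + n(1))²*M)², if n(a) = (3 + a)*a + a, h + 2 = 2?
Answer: 279841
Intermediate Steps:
h = 0 (h = -2 + 2 = 0)
M = -15 (M = -3*5 = -15)
n(a) = a + a*(3 + a) (n(a) = a*(3 + a) + a = a + a*(3 + a))
(-154 + (h + n(1))²*M)² = (-154 + (0 + 1*(4 + 1))²*(-15))² = (-154 + (0 + 1*5)²*(-15))² = (-154 + (0 + 5)²*(-15))² = (-154 + 5²*(-15))² = (-154 + 25*(-15))² = (-154 - 375)² = (-529)² = 279841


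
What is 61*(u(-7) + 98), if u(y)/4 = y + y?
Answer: 2562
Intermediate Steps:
u(y) = 8*y (u(y) = 4*(y + y) = 4*(2*y) = 8*y)
61*(u(-7) + 98) = 61*(8*(-7) + 98) = 61*(-56 + 98) = 61*42 = 2562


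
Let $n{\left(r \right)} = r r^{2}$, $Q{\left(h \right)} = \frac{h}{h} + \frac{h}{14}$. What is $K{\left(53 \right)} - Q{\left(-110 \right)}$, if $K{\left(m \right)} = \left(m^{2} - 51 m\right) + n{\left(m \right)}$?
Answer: $\frac{1042929}{7} \approx 1.4899 \cdot 10^{5}$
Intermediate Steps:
$Q{\left(h \right)} = 1 + \frac{h}{14}$ ($Q{\left(h \right)} = 1 + h \frac{1}{14} = 1 + \frac{h}{14}$)
$n{\left(r \right)} = r^{3}$
$K{\left(m \right)} = m^{2} + m^{3} - 51 m$ ($K{\left(m \right)} = \left(m^{2} - 51 m\right) + m^{3} = m^{2} + m^{3} - 51 m$)
$K{\left(53 \right)} - Q{\left(-110 \right)} = 53 \left(-51 + 53 + 53^{2}\right) - \left(1 + \frac{1}{14} \left(-110\right)\right) = 53 \left(-51 + 53 + 2809\right) - \left(1 - \frac{55}{7}\right) = 53 \cdot 2811 - - \frac{48}{7} = 148983 + \frac{48}{7} = \frac{1042929}{7}$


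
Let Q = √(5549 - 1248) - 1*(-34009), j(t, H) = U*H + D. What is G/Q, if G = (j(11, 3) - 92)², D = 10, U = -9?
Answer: 404060929/1156607780 - 11881*√4301/1156607780 ≈ 0.34868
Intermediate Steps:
j(t, H) = 10 - 9*H (j(t, H) = -9*H + 10 = 10 - 9*H)
G = 11881 (G = ((10 - 9*3) - 92)² = ((10 - 27) - 92)² = (-17 - 92)² = (-109)² = 11881)
Q = 34009 + √4301 (Q = √4301 + 34009 = 34009 + √4301 ≈ 34075.)
G/Q = 11881/(34009 + √4301)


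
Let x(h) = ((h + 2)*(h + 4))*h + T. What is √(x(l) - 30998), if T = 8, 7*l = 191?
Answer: 5*I*√575295/49 ≈ 77.396*I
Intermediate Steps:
l = 191/7 (l = (⅐)*191 = 191/7 ≈ 27.286)
x(h) = 8 + h*(2 + h)*(4 + h) (x(h) = ((h + 2)*(h + 4))*h + 8 = ((2 + h)*(4 + h))*h + 8 = h*(2 + h)*(4 + h) + 8 = 8 + h*(2 + h)*(4 + h))
√(x(l) - 30998) = √((8 + (191/7)³ + 6*(191/7)² + 8*(191/7)) - 30998) = √((8 + 6967871/343 + 6*(36481/49) + 1528/7) - 30998) = √((8 + 6967871/343 + 218886/49 + 1528/7) - 30998) = √(8577689/343 - 30998) = √(-2054625/343) = 5*I*√575295/49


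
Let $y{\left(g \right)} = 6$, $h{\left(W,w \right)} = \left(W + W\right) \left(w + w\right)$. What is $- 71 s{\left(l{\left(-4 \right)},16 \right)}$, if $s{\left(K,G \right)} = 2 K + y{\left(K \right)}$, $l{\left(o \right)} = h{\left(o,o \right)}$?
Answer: $-9514$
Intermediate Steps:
$h{\left(W,w \right)} = 4 W w$ ($h{\left(W,w \right)} = 2 W 2 w = 4 W w$)
$l{\left(o \right)} = 4 o^{2}$ ($l{\left(o \right)} = 4 o o = 4 o^{2}$)
$s{\left(K,G \right)} = 6 + 2 K$ ($s{\left(K,G \right)} = 2 K + 6 = 6 + 2 K$)
$- 71 s{\left(l{\left(-4 \right)},16 \right)} = - 71 \left(6 + 2 \cdot 4 \left(-4\right)^{2}\right) = - 71 \left(6 + 2 \cdot 4 \cdot 16\right) = - 71 \left(6 + 2 \cdot 64\right) = - 71 \left(6 + 128\right) = \left(-71\right) 134 = -9514$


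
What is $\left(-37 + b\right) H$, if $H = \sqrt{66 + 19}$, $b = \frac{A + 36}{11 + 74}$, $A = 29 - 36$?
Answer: $- \frac{3116 \sqrt{85}}{85} \approx -337.98$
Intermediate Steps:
$A = -7$ ($A = 29 - 36 = -7$)
$b = \frac{29}{85}$ ($b = \frac{-7 + 36}{11 + 74} = \frac{29}{85} \approx 0.34118$)
$H = \sqrt{85} \approx 9.2195$
$\left(-37 + b\right) H = \left(-37 + \frac{29}{85}\right) \sqrt{85} = - \frac{3116 \sqrt{85}}{85}$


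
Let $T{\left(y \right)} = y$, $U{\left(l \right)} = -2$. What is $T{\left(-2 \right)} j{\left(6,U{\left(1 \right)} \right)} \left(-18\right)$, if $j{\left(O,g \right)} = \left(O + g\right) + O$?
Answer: $360$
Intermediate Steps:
$j{\left(O,g \right)} = g + 2 O$
$T{\left(-2 \right)} j{\left(6,U{\left(1 \right)} \right)} \left(-18\right) = - 2 \left(-2 + 2 \cdot 6\right) \left(-18\right) = - 2 \left(-2 + 12\right) \left(-18\right) = \left(-2\right) 10 \left(-18\right) = \left(-20\right) \left(-18\right) = 360$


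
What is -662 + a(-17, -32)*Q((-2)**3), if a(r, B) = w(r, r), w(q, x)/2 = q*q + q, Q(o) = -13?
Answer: -7734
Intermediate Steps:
w(q, x) = 2*q + 2*q**2 (w(q, x) = 2*(q*q + q) = 2*(q**2 + q) = 2*(q + q**2) = 2*q + 2*q**2)
a(r, B) = 2*r*(1 + r)
-662 + a(-17, -32)*Q((-2)**3) = -662 + (2*(-17)*(1 - 17))*(-13) = -662 + (2*(-17)*(-16))*(-13) = -662 + 544*(-13) = -662 - 7072 = -7734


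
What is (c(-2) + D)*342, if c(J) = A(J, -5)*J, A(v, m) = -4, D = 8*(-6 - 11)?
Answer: -43776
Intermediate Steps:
D = -136 (D = 8*(-17) = -136)
c(J) = -4*J
(c(-2) + D)*342 = (-4*(-2) - 136)*342 = (8 - 136)*342 = -128*342 = -43776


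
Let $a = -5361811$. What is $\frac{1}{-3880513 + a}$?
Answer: $- \frac{1}{9242324} \approx -1.082 \cdot 10^{-7}$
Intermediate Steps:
$\frac{1}{-3880513 + a} = \frac{1}{-3880513 - 5361811} = \frac{1}{-9242324} = - \frac{1}{9242324}$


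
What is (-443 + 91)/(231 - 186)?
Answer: -352/45 ≈ -7.8222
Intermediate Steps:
(-443 + 91)/(231 - 186) = -352/45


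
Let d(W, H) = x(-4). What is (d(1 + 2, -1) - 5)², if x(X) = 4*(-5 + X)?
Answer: 1681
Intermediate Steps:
x(X) = -20 + 4*X
d(W, H) = -36 (d(W, H) = -20 + 4*(-4) = -20 - 16 = -36)
(d(1 + 2, -1) - 5)² = (-36 - 5)² = (-41)² = 1681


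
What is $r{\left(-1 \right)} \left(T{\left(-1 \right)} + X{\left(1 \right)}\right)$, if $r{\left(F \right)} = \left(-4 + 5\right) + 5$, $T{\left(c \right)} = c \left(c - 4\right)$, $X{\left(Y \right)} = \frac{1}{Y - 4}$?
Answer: $28$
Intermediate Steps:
$X{\left(Y \right)} = \frac{1}{-4 + Y}$
$T{\left(c \right)} = c \left(-4 + c\right)$
$r{\left(F \right)} = 6$ ($r{\left(F \right)} = 1 + 5 = 6$)
$r{\left(-1 \right)} \left(T{\left(-1 \right)} + X{\left(1 \right)}\right) = 6 \left(- (-4 - 1) + \frac{1}{-4 + 1}\right) = 6 \left(\left(-1\right) \left(-5\right) + \frac{1}{-3}\right) = 6 \left(5 - \frac{1}{3}\right) = 6 \cdot \frac{14}{3} = 28$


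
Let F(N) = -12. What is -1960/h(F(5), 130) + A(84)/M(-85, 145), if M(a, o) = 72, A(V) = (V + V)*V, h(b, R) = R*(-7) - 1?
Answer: 180516/911 ≈ 198.15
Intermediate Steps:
h(b, R) = -1 - 7*R (h(b, R) = -7*R - 1 = -1 - 7*R)
A(V) = 2*V² (A(V) = (2*V)*V = 2*V²)
-1960/h(F(5), 130) + A(84)/M(-85, 145) = -1960/(-1 - 7*130) + (2*84²)/72 = -1960/(-1 - 910) + (2*7056)*(1/72) = -1960/(-911) + 14112*(1/72) = -1960*(-1/911) + 196 = 1960/911 + 196 = 180516/911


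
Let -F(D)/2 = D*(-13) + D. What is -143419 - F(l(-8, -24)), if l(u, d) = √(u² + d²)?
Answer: -143419 - 192*√10 ≈ -1.4403e+5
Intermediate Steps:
l(u, d) = √(d² + u²)
F(D) = 24*D (F(D) = -2*(D*(-13) + D) = -2*(-13*D + D) = -(-24)*D = 24*D)
-143419 - F(l(-8, -24)) = -143419 - 24*√((-24)² + (-8)²) = -143419 - 24*√(576 + 64) = -143419 - 24*√640 = -143419 - 24*8*√10 = -143419 - 192*√10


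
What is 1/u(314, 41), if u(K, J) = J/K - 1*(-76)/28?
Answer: 2198/6253 ≈ 0.35151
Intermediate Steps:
u(K, J) = 19/7 + J/K (u(K, J) = J/K + 76*(1/28) = J/K + 19/7 = 19/7 + J/K)
1/u(314, 41) = 1/(19/7 + 41/314) = 1/(6253/2198) = 2198/6253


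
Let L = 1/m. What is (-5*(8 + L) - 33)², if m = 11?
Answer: 652864/121 ≈ 5395.6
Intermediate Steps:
L = 1/11 ≈ 0.090909
(-5*(8 + L) - 33)² = (-5*(8 + 1/11) - 33)² = (-5*89/11 - 33)² = (-445/11 - 33)² = (-808/11)² = 652864/121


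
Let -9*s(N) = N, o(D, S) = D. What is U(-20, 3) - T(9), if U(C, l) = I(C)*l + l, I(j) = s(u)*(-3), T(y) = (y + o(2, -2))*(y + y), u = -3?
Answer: -198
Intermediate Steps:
s(N) = -N/9
T(y) = 2*y*(2 + y) (T(y) = (y + 2)*(y + y) = (2 + y)*(2*y) = 2*y*(2 + y))
I(j) = -1 (I(j) = -⅑*(-3)*(-3) = (⅓)*(-3) = -1)
U(C, l) = 0 (U(C, l) = -l + l = 0)
U(-20, 3) - T(9) = 0 - 2*9*(2 + 9) = 0 - 2*9*11 = 0 - 1*198 = 0 - 198 = -198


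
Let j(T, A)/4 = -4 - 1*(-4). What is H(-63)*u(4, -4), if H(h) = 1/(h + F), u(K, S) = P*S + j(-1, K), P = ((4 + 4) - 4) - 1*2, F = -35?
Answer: 4/49 ≈ 0.081633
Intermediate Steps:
j(T, A) = 0 (j(T, A) = 4*(-4 - 1*(-4)) = 4*(-4 + 4) = 4*0 = 0)
P = 2 (P = (8 - 4) - 2 = 4 - 2 = 2)
u(K, S) = 2*S (u(K, S) = 2*S + 0 = 2*S)
H(h) = 1/(-35 + h) (H(h) = 1/(h - 35) = 1/(-35 + h))
H(-63)*u(4, -4) = (2*(-4))/(-35 - 63) = -8/(-98) = -1/98*(-8) = 4/49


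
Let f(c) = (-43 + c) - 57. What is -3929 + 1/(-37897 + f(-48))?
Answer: -149478806/38045 ≈ -3929.0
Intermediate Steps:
f(c) = -100 + c
-3929 + 1/(-37897 + f(-48)) = -3929 + 1/(-37897 + (-100 - 48)) = -3929 + 1/(-37897 - 148) = -3929 + 1/(-38045) = -3929 - 1/38045 = -149478806/38045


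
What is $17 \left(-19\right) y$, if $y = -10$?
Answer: $3230$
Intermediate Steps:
$17 \left(-19\right) y = 17 \left(-19\right) \left(-10\right) = \left(-323\right) \left(-10\right) = 3230$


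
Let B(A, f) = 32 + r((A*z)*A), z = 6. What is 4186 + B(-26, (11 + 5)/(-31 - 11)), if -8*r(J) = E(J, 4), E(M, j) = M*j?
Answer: 2190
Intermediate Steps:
r(J) = -J/2 (r(J) = -J*4/8 = -J/2)
B(A, f) = 32 - 3*A² (B(A, f) = 32 - A*6*A/2 = 32 - 6*A*A/2 = 32 - 3*A²)
4186 + B(-26, (11 + 5)/(-31 - 11)) = 4186 + (32 - 3*(-26)²) = 4186 + (32 - 3*676) = 4186 + (32 - 2028) = 4186 - 1996 = 2190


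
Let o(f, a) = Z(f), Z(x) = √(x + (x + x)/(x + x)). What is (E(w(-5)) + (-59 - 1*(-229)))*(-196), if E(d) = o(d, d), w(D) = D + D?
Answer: -33320 - 588*I ≈ -33320.0 - 588.0*I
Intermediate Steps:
Z(x) = √(1 + x) (Z(x) = √(x + (2*x)/((2*x))) = √(x + (2*x)*(1/(2*x))) = √(x + 1) = √(1 + x))
w(D) = 2*D
o(f, a) = √(1 + f)
E(d) = √(1 + d)
(E(w(-5)) + (-59 - 1*(-229)))*(-196) = (√(1 + 2*(-5)) + (-59 - 1*(-229)))*(-196) = (√(1 - 10) + (-59 + 229))*(-196) = (√(-9) + 170)*(-196) = (3*I + 170)*(-196) = (170 + 3*I)*(-196) = -33320 - 588*I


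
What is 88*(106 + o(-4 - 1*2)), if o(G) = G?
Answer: 8800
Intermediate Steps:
88*(106 + o(-4 - 1*2)) = 88*(106 + (-4 - 1*2)) = 88*(106 + (-4 - 2)) = 88*(106 - 6) = 88*100 = 8800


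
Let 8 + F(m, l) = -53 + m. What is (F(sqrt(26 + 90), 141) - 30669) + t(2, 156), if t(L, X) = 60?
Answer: -30670 + 2*sqrt(29) ≈ -30659.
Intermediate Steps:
F(m, l) = -61 + m (F(m, l) = -8 + (-53 + m) = -61 + m)
(F(sqrt(26 + 90), 141) - 30669) + t(2, 156) = ((-61 + sqrt(26 + 90)) - 30669) + 60 = ((-61 + sqrt(116)) - 30669) + 60 = ((-61 + 2*sqrt(29)) - 30669) + 60 = (-30730 + 2*sqrt(29)) + 60 = -30670 + 2*sqrt(29)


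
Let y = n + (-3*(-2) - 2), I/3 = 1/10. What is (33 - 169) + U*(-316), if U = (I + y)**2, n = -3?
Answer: -16751/25 ≈ -670.04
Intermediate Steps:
I = 3/10 ≈ 0.30000
y = 1 (y = -3 + (-3*(-2) - 2) = -3 + (6 - 2) = -3 + 4 = 1)
U = 169/100 (U = (3/10 + 1)**2 = (13/10)**2 = 169/100 ≈ 1.6900)
(33 - 169) + U*(-316) = (33 - 169) + (169/100)*(-316) = -136 - 13351/25 = -16751/25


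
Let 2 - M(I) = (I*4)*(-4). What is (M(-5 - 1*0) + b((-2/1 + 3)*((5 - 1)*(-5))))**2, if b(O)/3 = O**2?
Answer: 1258884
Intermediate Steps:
M(I) = 2 + 16*I (M(I) = 2 - I*4*(-4) = 2 - 4*I*(-4) = 2 - (-16)*I = 2 + 16*I)
b(O) = 3*O**2
(M(-5 - 1*0) + b((-2/1 + 3)*((5 - 1)*(-5))))**2 = ((2 + 16*(-5 - 1*0)) + 3*((-2/1 + 3)*((5 - 1)*(-5)))**2)**2 = ((2 + 16*(-5 + 0)) + 3*((-2*1 + 3)*(4*(-5)))**2)**2 = ((2 + 16*(-5)) + 3*((-2 + 3)*(-20))**2)**2 = ((2 - 80) + 3*(1*(-20))**2)**2 = (-78 + 3*(-20)**2)**2 = (-78 + 3*400)**2 = (-78 + 1200)**2 = 1122**2 = 1258884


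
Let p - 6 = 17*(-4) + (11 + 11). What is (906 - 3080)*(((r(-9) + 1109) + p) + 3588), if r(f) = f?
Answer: -10104752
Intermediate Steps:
p = -40 (p = 6 + (17*(-4) + (11 + 11)) = 6 + (-68 + 22) = 6 - 46 = -40)
(906 - 3080)*(((r(-9) + 1109) + p) + 3588) = (906 - 3080)*(((-9 + 1109) - 40) + 3588) = -2174*((1100 - 40) + 3588) = -2174*(1060 + 3588) = -2174*4648 = -10104752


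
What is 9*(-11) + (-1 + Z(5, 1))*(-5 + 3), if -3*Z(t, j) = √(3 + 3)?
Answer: -97 + 2*√6/3 ≈ -95.367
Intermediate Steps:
Z(t, j) = -√6/3 (Z(t, j) = -√(3 + 3)/3 = -√6/3)
9*(-11) + (-1 + Z(5, 1))*(-5 + 3) = 9*(-11) + (-1 - √6/3)*(-5 + 3) = -99 + (-1 - √6/3)*(-2) = -99 + (2 + 2*√6/3) = -97 + 2*√6/3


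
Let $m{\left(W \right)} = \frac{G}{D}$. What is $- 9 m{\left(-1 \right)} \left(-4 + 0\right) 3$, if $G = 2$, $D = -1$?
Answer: $-216$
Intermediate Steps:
$m{\left(W \right)} = -2$ ($m{\left(W \right)} = \frac{2}{-1} = 2 \left(-1\right) = -2$)
$- 9 m{\left(-1 \right)} \left(-4 + 0\right) 3 = \left(-9\right) \left(-2\right) \left(-4 + 0\right) 3 = 18 \left(\left(-4\right) 3\right) = 18 \left(-12\right) = -216$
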